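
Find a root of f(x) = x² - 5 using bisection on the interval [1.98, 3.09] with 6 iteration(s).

f(x) = x² - 5
Initial interval: [1.98, 3.09]

Iteration 1:
  c_1 = (1.980000 + 3.090000)/2 = 2.535000
  f(c_1) = f(2.535000) = 1.426225
  f(a) × f(c) < 0, new interval: [1.980000, 2.535000]
Iteration 2:
  c_2 = (1.980000 + 2.535000)/2 = 2.257500
  f(c_2) = f(2.257500) = 0.096306
  f(a) × f(c) < 0, new interval: [1.980000, 2.257500]
Iteration 3:
  c_3 = (1.980000 + 2.257500)/2 = 2.118750
  f(c_3) = f(2.118750) = -0.510898
  f(a) × f(c) ≥ 0, new interval: [2.118750, 2.257500]
Iteration 4:
  c_4 = (2.118750 + 2.257500)/2 = 2.188125
  f(c_4) = f(2.188125) = -0.212109
  f(a) × f(c) ≥ 0, new interval: [2.188125, 2.257500]
Iteration 5:
  c_5 = (2.188125 + 2.257500)/2 = 2.222813
  f(c_5) = f(2.222813) = -0.059105
  f(a) × f(c) ≥ 0, new interval: [2.222813, 2.257500]
Iteration 6:
  c_6 = (2.222813 + 2.257500)/2 = 2.240156
  f(c_6) = f(2.240156) = 0.018300
  f(a) × f(c) < 0, new interval: [2.222813, 2.240156]

After 6 iteration(s), the approximation is c_6 = 2.240156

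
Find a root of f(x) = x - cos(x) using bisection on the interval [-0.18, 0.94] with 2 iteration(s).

f(x) = x - cos(x)
Initial interval: [-0.18, 0.94]

Iteration 1:
  c_1 = (-0.180000 + 0.940000)/2 = 0.380000
  f(c_1) = f(0.380000) = -0.548665
  f(a) × f(c) ≥ 0, new interval: [0.380000, 0.940000]
Iteration 2:
  c_2 = (0.380000 + 0.940000)/2 = 0.660000
  f(c_2) = f(0.660000) = -0.129992
  f(a) × f(c) ≥ 0, new interval: [0.660000, 0.940000]

After 2 iteration(s), the approximation is c_2 = 0.660000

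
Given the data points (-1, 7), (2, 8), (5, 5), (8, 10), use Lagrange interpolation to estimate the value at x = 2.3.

Lagrange interpolation formula:
P(x) = Σ yᵢ × Lᵢ(x)
where Lᵢ(x) = Π_{j≠i} (x - xⱼ)/(xᵢ - xⱼ)

L_0(2.3) = (2.3 - 2)/(-1 - 2) × (2.3 - 5)/(-1 - 5) × (2.3 - 8)/(-1 - 8) = -0.028500
L_1(2.3) = (2.3 - (-1))/(2 - (-1)) × (2.3 - 5)/(2 - 5) × (2.3 - 8)/(2 - 8) = 0.940500
L_2(2.3) = (2.3 - (-1))/(5 - (-1)) × (2.3 - 2)/(5 - 2) × (2.3 - 8)/(5 - 8) = 0.104500
L_3(2.3) = (2.3 - (-1))/(8 - (-1)) × (2.3 - 2)/(8 - 2) × (2.3 - 5)/(8 - 5) = -0.016500

P(2.3) = 7×L_0(2.3) + 8×L_1(2.3) + 5×L_2(2.3) + 10×L_3(2.3)
P(2.3) = 7.682000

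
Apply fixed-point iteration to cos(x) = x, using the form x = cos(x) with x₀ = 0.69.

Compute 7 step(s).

Equation: cos(x) = x
Fixed-point form: x = cos(x)
x₀ = 0.69

x_1 = g(0.690000) = 0.771246
x_2 = g(0.771246) = 0.717043
x_3 = g(0.717043) = 0.753752
x_4 = g(0.753752) = 0.729126
x_5 = g(0.729126) = 0.745757
x_6 = g(0.745757) = 0.734574
x_7 = g(0.734574) = 0.742116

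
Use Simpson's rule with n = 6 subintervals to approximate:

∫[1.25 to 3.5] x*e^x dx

f(x) = x*e^x
a = 1.25, b = 3.5, n = 6
h = (b - a)/n = 0.375000

Simpson's rule: (h/3)[f(x₀) + 4f(x₁) + 2f(x₂) + ... + f(xₙ)]

x_0 = 1.2500, f(x_0) = 4.362929, coefficient = 1
x_1 = 1.6250, f(x_1) = 8.252431, coefficient = 4
x_2 = 2.0000, f(x_2) = 14.778112, coefficient = 2
x_3 = 2.3750, f(x_3) = 25.533656, coefficient = 4
x_4 = 2.7500, f(x_4) = 43.017238, coefficient = 2
x_5 = 3.1250, f(x_5) = 71.124672, coefficient = 4
x_6 = 3.5000, f(x_6) = 115.904082, coefficient = 1

I ≈ (0.375000/3) × 655.500748 = 81.937593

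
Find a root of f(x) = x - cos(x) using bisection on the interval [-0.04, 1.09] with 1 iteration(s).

f(x) = x - cos(x)
Initial interval: [-0.04, 1.09]

Iteration 1:
  c_1 = (-0.040000 + 1.090000)/2 = 0.525000
  f(c_1) = f(0.525000) = -0.340324
  f(a) × f(c) ≥ 0, new interval: [0.525000, 1.090000]

After 1 iteration(s), the approximation is c_1 = 0.525000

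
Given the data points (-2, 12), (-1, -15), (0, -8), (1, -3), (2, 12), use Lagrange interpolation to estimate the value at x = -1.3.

Lagrange interpolation formula:
P(x) = Σ yᵢ × Lᵢ(x)
where Lᵢ(x) = Π_{j≠i} (x - xⱼ)/(xᵢ - xⱼ)

L_0(-1.3) = (-1.3 - (-1))/(-2 - (-1)) × (-1.3 - 0)/(-2 - 0) × (-1.3 - 1)/(-2 - 1) × (-1.3 - 2)/(-2 - 2) = 0.123338
L_1(-1.3) = (-1.3 - (-2))/(-1 - (-2)) × (-1.3 - 0)/(-1 - 0) × (-1.3 - 1)/(-1 - 1) × (-1.3 - 2)/(-1 - 2) = 1.151150
L_2(-1.3) = (-1.3 - (-2))/(0 - (-2)) × (-1.3 - (-1))/(0 - (-1)) × (-1.3 - 1)/(0 - 1) × (-1.3 - 2)/(0 - 2) = -0.398475
L_3(-1.3) = (-1.3 - (-2))/(1 - (-2)) × (-1.3 - (-1))/(1 - (-1)) × (-1.3 - 0)/(1 - 0) × (-1.3 - 2)/(1 - 2) = 0.150150
L_4(-1.3) = (-1.3 - (-2))/(2 - (-2)) × (-1.3 - (-1))/(2 - (-1)) × (-1.3 - 0)/(2 - 0) × (-1.3 - 1)/(2 - 1) = -0.026163

P(-1.3) = 12×L_0(-1.3) + (-15)×L_1(-1.3) + (-8)×L_2(-1.3) + (-3)×L_3(-1.3) + 12×L_4(-1.3)
P(-1.3) = -13.363800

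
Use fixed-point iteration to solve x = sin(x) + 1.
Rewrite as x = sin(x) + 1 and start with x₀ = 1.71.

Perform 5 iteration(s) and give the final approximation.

Equation: x = sin(x) + 1
Fixed-point form: x = sin(x) + 1
x₀ = 1.71

x_1 = g(1.710000) = 1.990327
x_2 = g(1.990327) = 1.913280
x_3 = g(1.913280) = 1.941923
x_4 = g(1.941923) = 1.931919
x_5 = g(1.931919) = 1.935501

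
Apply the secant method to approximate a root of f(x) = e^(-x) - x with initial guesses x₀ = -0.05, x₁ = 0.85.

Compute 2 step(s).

f(x) = e^(-x) - x
x₀ = -0.05, x₁ = 0.85

Secant formula: x_{n+1} = x_n - f(x_n)(x_n - x_{n-1})/(f(x_n) - f(x_{n-1}))

Iteration 1:
  f(-0.050000) = 1.101271
  f(0.850000) = -0.422585
  x_2 = 0.850000 - (-0.422585)×(0.850000 - (-0.050000))/(-0.422585 - 1.101271)
       = 0.600418
Iteration 2:
  f(0.850000) = -0.422585
  f(0.600418) = -0.051836
  x_3 = 0.600418 - (-0.051836)×(0.600418 - 0.850000)/(-0.051836 - (-0.422585))
       = 0.565523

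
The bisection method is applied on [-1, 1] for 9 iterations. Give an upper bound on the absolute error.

Bisection error bound: |error| ≤ (b-a)/2^n
|error| ≤ (1 - (-1))/2^9 = 2/2^9
|error| ≤ 0.0039062500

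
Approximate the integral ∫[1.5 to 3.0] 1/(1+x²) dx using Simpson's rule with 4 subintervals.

f(x) = 1/(1+x²)
a = 1.5, b = 3.0, n = 4
h = (b - a)/n = 0.375000

Simpson's rule: (h/3)[f(x₀) + 4f(x₁) + 2f(x₂) + ... + f(xₙ)]

x_0 = 1.5000, f(x_0) = 0.307692, coefficient = 1
x_1 = 1.8750, f(x_1) = 0.221453, coefficient = 4
x_2 = 2.2500, f(x_2) = 0.164948, coefficient = 2
x_3 = 2.6250, f(x_3) = 0.126733, coefficient = 4
x_4 = 3.0000, f(x_4) = 0.100000, coefficient = 1

I ≈ (0.375000/3) × 2.130333 = 0.266292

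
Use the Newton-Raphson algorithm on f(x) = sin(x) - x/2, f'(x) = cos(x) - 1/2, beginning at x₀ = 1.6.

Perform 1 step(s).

f(x) = sin(x) - x/2
f'(x) = cos(x) - 1/2
x₀ = 1.6

Newton-Raphson formula: x_{n+1} = x_n - f(x_n)/f'(x_n)

Iteration 1:
  f(1.600000) = 0.199574
  f'(1.600000) = -0.529200
  x_1 = 1.600000 - 0.199574/(-0.529200) = 1.977124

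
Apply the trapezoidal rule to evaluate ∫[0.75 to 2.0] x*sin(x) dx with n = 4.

f(x) = x*sin(x)
a = 0.75, b = 2.0, n = 4
h = (b - a)/n = 0.312500

Trapezoidal rule: (h/2)[f(x₀) + 2f(x₁) + 2f(x₂) + ... + f(xₙ)]

x_0 = 0.7500, f(x_0) = 0.511229, coefficient = 1
x_1 = 1.0625, f(x_1) = 0.928173, coefficient = 2
x_2 = 1.3750, f(x_2) = 1.348728, coefficient = 2
x_3 = 1.6875, f(x_3) = 1.676021, coefficient = 2
x_4 = 2.0000, f(x_4) = 1.818595, coefficient = 1

I ≈ (0.312500/2) × 10.235669 = 1.599323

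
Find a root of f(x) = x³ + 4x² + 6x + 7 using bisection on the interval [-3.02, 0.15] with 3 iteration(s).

f(x) = x³ + 4x² + 6x + 7
Initial interval: [-3.02, 0.15]

Iteration 1:
  c_1 = (-3.020000 + 0.150000)/2 = -1.435000
  f(c_1) = f(-1.435000) = 3.671912
  f(a) × f(c) < 0, new interval: [-3.020000, -1.435000]
Iteration 2:
  c_2 = (-3.020000 + (-1.435000))/2 = -2.227500
  f(c_2) = f(-2.227500) = 2.429713
  f(a) × f(c) < 0, new interval: [-3.020000, -2.227500]
Iteration 3:
  c_3 = (-3.020000 + (-2.227500))/2 = -2.623750
  f(c_3) = f(-2.623750) = 0.731693
  f(a) × f(c) < 0, new interval: [-3.020000, -2.623750]

After 3 iteration(s), the approximation is c_3 = -2.623750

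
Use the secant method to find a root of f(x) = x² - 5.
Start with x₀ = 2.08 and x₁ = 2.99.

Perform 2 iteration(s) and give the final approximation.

f(x) = x² - 5
x₀ = 2.08, x₁ = 2.99

Secant formula: x_{n+1} = x_n - f(x_n)(x_n - x_{n-1})/(f(x_n) - f(x_{n-1}))

Iteration 1:
  f(2.080000) = -0.673600
  f(2.990000) = 3.940100
  x_2 = 2.990000 - 3.940100×(2.990000 - 2.080000)/(3.940100 - (-0.673600))
       = 2.212860
Iteration 2:
  f(2.990000) = 3.940100
  f(2.212860) = -0.103251
  x_3 = 2.212860 - (-0.103251)×(2.212860 - 2.990000)/(-0.103251 - 3.940100)
       = 2.232705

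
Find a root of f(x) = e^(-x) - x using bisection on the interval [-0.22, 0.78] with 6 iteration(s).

f(x) = e^(-x) - x
Initial interval: [-0.22, 0.78]

Iteration 1:
  c_1 = (-0.220000 + 0.780000)/2 = 0.280000
  f(c_1) = f(0.280000) = 0.475784
  f(a) × f(c) ≥ 0, new interval: [0.280000, 0.780000]
Iteration 2:
  c_2 = (0.280000 + 0.780000)/2 = 0.530000
  f(c_2) = f(0.530000) = 0.058605
  f(a) × f(c) ≥ 0, new interval: [0.530000, 0.780000]
Iteration 3:
  c_3 = (0.530000 + 0.780000)/2 = 0.655000
  f(c_3) = f(0.655000) = -0.135558
  f(a) × f(c) < 0, new interval: [0.530000, 0.655000]
Iteration 4:
  c_4 = (0.530000 + 0.655000)/2 = 0.592500
  f(c_4) = f(0.592500) = -0.039557
  f(a) × f(c) < 0, new interval: [0.530000, 0.592500]
Iteration 5:
  c_5 = (0.530000 + 0.592500)/2 = 0.561250
  f(c_5) = f(0.561250) = 0.009245
  f(a) × f(c) ≥ 0, new interval: [0.561250, 0.592500]
Iteration 6:
  c_6 = (0.561250 + 0.592500)/2 = 0.576875
  f(c_6) = f(0.576875) = -0.015224
  f(a) × f(c) < 0, new interval: [0.561250, 0.576875]

After 6 iteration(s), the approximation is c_6 = 0.576875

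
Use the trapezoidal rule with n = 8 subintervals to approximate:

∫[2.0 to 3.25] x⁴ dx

f(x) = x⁴
a = 2.0, b = 3.25, n = 8
h = (b - a)/n = 0.156250

Trapezoidal rule: (h/2)[f(x₀) + 2f(x₁) + 2f(x₂) + ... + f(xₙ)]

x_0 = 2.0000, f(x_0) = 16.000000, coefficient = 1
x_1 = 2.1562, f(x_1) = 21.617051, coefficient = 2
x_2 = 2.3125, f(x_2) = 28.597427, coefficient = 2
x_3 = 2.4688, f(x_3) = 37.145692, coefficient = 2
x_4 = 2.6250, f(x_4) = 47.480713, coefficient = 2
x_5 = 2.7812, f(x_5) = 59.835664, coefficient = 2
x_6 = 2.9375, f(x_6) = 74.458023, coefficient = 2
x_7 = 3.0938, f(x_7) = 91.609574, coefficient = 2
x_8 = 3.2500, f(x_8) = 111.566406, coefficient = 1

I ≈ (0.156250/2) × 849.054695 = 66.332398
Exact value: 66.118164
Error: 0.214234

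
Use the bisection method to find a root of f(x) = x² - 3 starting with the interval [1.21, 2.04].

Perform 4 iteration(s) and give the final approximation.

f(x) = x² - 3
Initial interval: [1.21, 2.04]

Iteration 1:
  c_1 = (1.210000 + 2.040000)/2 = 1.625000
  f(c_1) = f(1.625000) = -0.359375
  f(a) × f(c) ≥ 0, new interval: [1.625000, 2.040000]
Iteration 2:
  c_2 = (1.625000 + 2.040000)/2 = 1.832500
  f(c_2) = f(1.832500) = 0.358056
  f(a) × f(c) < 0, new interval: [1.625000, 1.832500]
Iteration 3:
  c_3 = (1.625000 + 1.832500)/2 = 1.728750
  f(c_3) = f(1.728750) = -0.011423
  f(a) × f(c) ≥ 0, new interval: [1.728750, 1.832500]
Iteration 4:
  c_4 = (1.728750 + 1.832500)/2 = 1.780625
  f(c_4) = f(1.780625) = 0.170625
  f(a) × f(c) < 0, new interval: [1.728750, 1.780625]

After 4 iteration(s), the approximation is c_4 = 1.780625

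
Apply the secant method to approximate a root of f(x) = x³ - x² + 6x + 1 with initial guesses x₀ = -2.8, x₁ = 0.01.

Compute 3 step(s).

f(x) = x³ - x² + 6x + 1
x₀ = -2.8, x₁ = 0.01

Secant formula: x_{n+1} = x_n - f(x_n)(x_n - x_{n-1})/(f(x_n) - f(x_{n-1}))

Iteration 1:
  f(-2.800000) = -45.592000
  f(0.010000) = 1.059901
  x_2 = 0.010000 - 1.059901×(0.010000 - (-2.800000))/(1.059901 - (-45.592000))
       = -0.053841
Iteration 2:
  f(0.010000) = 1.059901
  f(-0.053841) = 0.673897
  x_3 = -0.053841 - 0.673897×(-0.053841 - 0.010000)/(0.673897 - 1.059901)
       = -0.165297
Iteration 3:
  f(-0.053841) = 0.673897
  f(-0.165297) = -0.023624
  x_4 = -0.165297 - (-0.023624)×(-0.165297 - (-0.053841))/(-0.023624 - 0.673897)
       = -0.161523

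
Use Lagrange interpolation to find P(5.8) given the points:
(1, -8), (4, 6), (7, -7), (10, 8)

Lagrange interpolation formula:
P(x) = Σ yᵢ × Lᵢ(x)
where Lᵢ(x) = Π_{j≠i} (x - xⱼ)/(xᵢ - xⱼ)

L_0(5.8) = (5.8 - 4)/(1 - 4) × (5.8 - 7)/(1 - 7) × (5.8 - 10)/(1 - 10) = -0.056000
L_1(5.8) = (5.8 - 1)/(4 - 1) × (5.8 - 7)/(4 - 7) × (5.8 - 10)/(4 - 10) = 0.448000
L_2(5.8) = (5.8 - 1)/(7 - 1) × (5.8 - 4)/(7 - 4) × (5.8 - 10)/(7 - 10) = 0.672000
L_3(5.8) = (5.8 - 1)/(10 - 1) × (5.8 - 4)/(10 - 4) × (5.8 - 7)/(10 - 7) = -0.064000

P(5.8) = (-8)×L_0(5.8) + 6×L_1(5.8) + (-7)×L_2(5.8) + 8×L_3(5.8)
P(5.8) = -2.080000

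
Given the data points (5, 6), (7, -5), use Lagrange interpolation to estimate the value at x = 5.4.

Lagrange interpolation formula:
P(x) = Σ yᵢ × Lᵢ(x)
where Lᵢ(x) = Π_{j≠i} (x - xⱼ)/(xᵢ - xⱼ)

L_0(5.4) = (5.4 - 7)/(5 - 7) = 0.800000
L_1(5.4) = (5.4 - 5)/(7 - 5) = 0.200000

P(5.4) = 6×L_0(5.4) + (-5)×L_1(5.4)
P(5.4) = 3.800000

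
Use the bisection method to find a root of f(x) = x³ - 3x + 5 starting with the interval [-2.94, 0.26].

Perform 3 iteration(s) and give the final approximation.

f(x) = x³ - 3x + 5
Initial interval: [-2.94, 0.26]

Iteration 1:
  c_1 = (-2.940000 + 0.260000)/2 = -1.340000
  f(c_1) = f(-1.340000) = 6.613896
  f(a) × f(c) < 0, new interval: [-2.940000, -1.340000]
Iteration 2:
  c_2 = (-2.940000 + (-1.340000))/2 = -2.140000
  f(c_2) = f(-2.140000) = 1.619656
  f(a) × f(c) < 0, new interval: [-2.940000, -2.140000]
Iteration 3:
  c_3 = (-2.940000 + (-2.140000))/2 = -2.540000
  f(c_3) = f(-2.540000) = -3.767064
  f(a) × f(c) ≥ 0, new interval: [-2.540000, -2.140000]

After 3 iteration(s), the approximation is c_3 = -2.540000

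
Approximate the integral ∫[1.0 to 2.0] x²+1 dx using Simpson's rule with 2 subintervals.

f(x) = x²+1
a = 1.0, b = 2.0, n = 2
h = (b - a)/n = 0.500000

Simpson's rule: (h/3)[f(x₀) + 4f(x₁) + 2f(x₂) + ... + f(xₙ)]

x_0 = 1.0000, f(x_0) = 2.000000, coefficient = 1
x_1 = 1.5000, f(x_1) = 3.250000, coefficient = 4
x_2 = 2.0000, f(x_2) = 5.000000, coefficient = 1

I ≈ (0.500000/3) × 20.000000 = 3.333333
Exact value: 3.333333
Error: 0.000000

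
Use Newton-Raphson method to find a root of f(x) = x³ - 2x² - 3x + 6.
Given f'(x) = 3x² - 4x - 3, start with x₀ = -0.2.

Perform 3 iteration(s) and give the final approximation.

f(x) = x³ - 2x² - 3x + 6
f'(x) = 3x² - 4x - 3
x₀ = -0.2

Newton-Raphson formula: x_{n+1} = x_n - f(x_n)/f'(x_n)

Iteration 1:
  f(-0.200000) = 6.512000
  f'(-0.200000) = -2.080000
  x_1 = -0.200000 - 6.512000/(-2.080000) = 2.930769
Iteration 2:
  f(2.930769) = 5.202449
  f'(2.930769) = 11.045148
  x_2 = 2.930769 - 5.202449/11.045148 = 2.459753
Iteration 3:
  f(2.459753) = 1.402421
  f'(2.459753) = 5.312137
  x_3 = 2.459753 - 1.402421/5.312137 = 2.195749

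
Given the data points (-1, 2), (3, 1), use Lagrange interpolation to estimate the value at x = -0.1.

Lagrange interpolation formula:
P(x) = Σ yᵢ × Lᵢ(x)
where Lᵢ(x) = Π_{j≠i} (x - xⱼ)/(xᵢ - xⱼ)

L_0(-0.1) = (-0.1 - 3)/(-1 - 3) = 0.775000
L_1(-0.1) = (-0.1 - (-1))/(3 - (-1)) = 0.225000

P(-0.1) = 2×L_0(-0.1) + 1×L_1(-0.1)
P(-0.1) = 1.775000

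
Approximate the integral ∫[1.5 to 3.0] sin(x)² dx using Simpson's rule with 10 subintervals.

f(x) = sin(x)²
a = 1.5, b = 3.0, n = 10
h = (b - a)/n = 0.150000

Simpson's rule: (h/3)[f(x₀) + 4f(x₁) + 2f(x₂) + ... + f(xₙ)]

x_0 = 1.5000, f(x_0) = 0.994996, coefficient = 1
x_1 = 1.6500, f(x_1) = 0.993740, coefficient = 4
x_2 = 1.8000, f(x_2) = 0.948379, coefficient = 2
x_3 = 1.9500, f(x_3) = 0.862966, coefficient = 4
x_4 = 2.1000, f(x_4) = 0.745130, coefficient = 2
x_5 = 2.2500, f(x_5) = 0.605398, coefficient = 4
x_6 = 2.4000, f(x_6) = 0.456251, coefficient = 2
x_7 = 2.5500, f(x_7) = 0.311011, coefficient = 4
x_8 = 2.7000, f(x_8) = 0.182654, coefficient = 2
x_9 = 2.8500, f(x_9) = 0.082644, coefficient = 4
x_10 = 3.0000, f(x_10) = 0.019915, coefficient = 1

I ≈ (0.150000/3) × 17.102773 = 0.855139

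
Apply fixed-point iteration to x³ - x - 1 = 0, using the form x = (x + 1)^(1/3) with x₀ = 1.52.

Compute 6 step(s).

Equation: x³ - x - 1 = 0
Fixed-point form: x = (x + 1)^(1/3)
x₀ = 1.52

x_1 = g(1.520000) = 1.360818
x_2 = g(1.360818) = 1.331540
x_3 = g(1.331540) = 1.326013
x_4 = g(1.326013) = 1.324964
x_5 = g(1.324964) = 1.324765
x_6 = g(1.324765) = 1.324727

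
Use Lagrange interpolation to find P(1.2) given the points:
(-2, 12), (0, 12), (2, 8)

Lagrange interpolation formula:
P(x) = Σ yᵢ × Lᵢ(x)
where Lᵢ(x) = Π_{j≠i} (x - xⱼ)/(xᵢ - xⱼ)

L_0(1.2) = (1.2 - 0)/(-2 - 0) × (1.2 - 2)/(-2 - 2) = -0.120000
L_1(1.2) = (1.2 - (-2))/(0 - (-2)) × (1.2 - 2)/(0 - 2) = 0.640000
L_2(1.2) = (1.2 - (-2))/(2 - (-2)) × (1.2 - 0)/(2 - 0) = 0.480000

P(1.2) = 12×L_0(1.2) + 12×L_1(1.2) + 8×L_2(1.2)
P(1.2) = 10.080000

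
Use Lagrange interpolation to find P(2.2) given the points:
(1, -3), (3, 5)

Lagrange interpolation formula:
P(x) = Σ yᵢ × Lᵢ(x)
where Lᵢ(x) = Π_{j≠i} (x - xⱼ)/(xᵢ - xⱼ)

L_0(2.2) = (2.2 - 3)/(1 - 3) = 0.400000
L_1(2.2) = (2.2 - 1)/(3 - 1) = 0.600000

P(2.2) = (-3)×L_0(2.2) + 5×L_1(2.2)
P(2.2) = 1.800000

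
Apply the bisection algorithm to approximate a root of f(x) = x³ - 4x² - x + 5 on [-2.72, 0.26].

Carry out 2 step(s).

f(x) = x³ - 4x² - x + 5
Initial interval: [-2.72, 0.26]

Iteration 1:
  c_1 = (-2.720000 + 0.260000)/2 = -1.230000
  f(c_1) = f(-1.230000) = -1.682467
  f(a) × f(c) ≥ 0, new interval: [-1.230000, 0.260000]
Iteration 2:
  c_2 = (-1.230000 + 0.260000)/2 = -0.485000
  f(c_2) = f(-0.485000) = 4.430016
  f(a) × f(c) < 0, new interval: [-1.230000, -0.485000]

After 2 iteration(s), the approximation is c_2 = -0.485000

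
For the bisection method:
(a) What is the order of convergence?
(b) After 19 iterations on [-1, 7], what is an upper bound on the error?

(a) Bisection has linear (order 1) convergence; the error is halved each step.

(b) Error bound = (b-a)/2^n = (7 - (-1))/2^{19}
    = 8/2^{19}

(a) 1 (linear); (b) error ≤ 1.53e-05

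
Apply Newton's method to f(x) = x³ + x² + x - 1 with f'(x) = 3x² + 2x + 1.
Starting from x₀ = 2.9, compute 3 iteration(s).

f(x) = x³ + x² + x - 1
f'(x) = 3x² + 2x + 1
x₀ = 2.9

Newton-Raphson formula: x_{n+1} = x_n - f(x_n)/f'(x_n)

Iteration 1:
  f(2.900000) = 34.699000
  f'(2.900000) = 32.030000
  x_1 = 2.900000 - 34.699000/32.030000 = 1.816672
Iteration 2:
  f(1.816672) = 10.112525
  f'(1.816672) = 14.534234
  x_2 = 1.816672 - 10.112525/14.534234 = 1.120899
Iteration 3:
  f(1.120899) = 2.785628
  f'(1.120899) = 7.011042
  x_3 = 1.120899 - 2.785628/7.011042 = 0.723579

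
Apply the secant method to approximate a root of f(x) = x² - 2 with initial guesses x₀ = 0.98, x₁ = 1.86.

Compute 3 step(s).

f(x) = x² - 2
x₀ = 0.98, x₁ = 1.86

Secant formula: x_{n+1} = x_n - f(x_n)(x_n - x_{n-1})/(f(x_n) - f(x_{n-1}))

Iteration 1:
  f(0.980000) = -1.039600
  f(1.860000) = 1.459600
  x_2 = 1.860000 - 1.459600×(1.860000 - 0.980000)/(1.459600 - (-1.039600))
       = 1.346056
Iteration 2:
  f(1.860000) = 1.459600
  f(1.346056) = -0.188132
  x_3 = 1.346056 - (-0.188132)×(1.346056 - 1.860000)/(-0.188132 - 1.459600)
       = 1.404737
Iteration 3:
  f(1.346056) = -0.188132
  f(1.404737) = -0.026715
  x_4 = 1.404737 - (-0.026715)×(1.404737 - 1.346056)/(-0.026715 - (-0.188132))
       = 1.414448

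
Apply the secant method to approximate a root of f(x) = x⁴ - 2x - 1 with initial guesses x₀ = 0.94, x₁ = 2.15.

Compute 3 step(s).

f(x) = x⁴ - 2x - 1
x₀ = 0.94, x₁ = 2.15

Secant formula: x_{n+1} = x_n - f(x_n)(x_n - x_{n-1})/(f(x_n) - f(x_{n-1}))

Iteration 1:
  f(0.940000) = -2.099251
  f(2.150000) = 16.067506
  x_2 = 2.150000 - 16.067506×(2.150000 - 0.940000)/(16.067506 - (-2.099251))
       = 1.079821
Iteration 2:
  f(2.150000) = 16.067506
  f(1.079821) = -1.800055
  x_3 = 1.079821 - (-1.800055)×(1.079821 - 2.150000)/(-1.800055 - 16.067506)
       = 1.187635
Iteration 3:
  f(1.079821) = -1.800055
  f(1.187635) = -1.385823
  x_4 = 1.187635 - (-1.385823)×(1.187635 - 1.079821)/(-1.385823 - (-1.800055))
       = 1.548331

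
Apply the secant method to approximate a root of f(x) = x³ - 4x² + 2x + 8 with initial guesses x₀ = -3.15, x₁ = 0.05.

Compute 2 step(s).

f(x) = x³ - 4x² + 2x + 8
x₀ = -3.15, x₁ = 0.05

Secant formula: x_{n+1} = x_n - f(x_n)(x_n - x_{n-1})/(f(x_n) - f(x_{n-1}))

Iteration 1:
  f(-3.150000) = -69.245875
  f(0.050000) = 8.090125
  x_2 = 0.050000 - 8.090125×(0.050000 - (-3.150000))/(8.090125 - (-69.245875))
       = -0.284752
Iteration 2:
  f(0.050000) = 8.090125
  f(-0.284752) = 7.083071
  x_3 = -0.284752 - 7.083071×(-0.284752 - 0.050000)/(7.083071 - 8.090125)
       = -2.639219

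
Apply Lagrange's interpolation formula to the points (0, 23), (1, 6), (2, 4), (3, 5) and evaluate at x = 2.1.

Lagrange interpolation formula:
P(x) = Σ yᵢ × Lᵢ(x)
where Lᵢ(x) = Π_{j≠i} (x - xⱼ)/(xᵢ - xⱼ)

L_0(2.1) = (2.1 - 1)/(0 - 1) × (2.1 - 2)/(0 - 2) × (2.1 - 3)/(0 - 3) = 0.016500
L_1(2.1) = (2.1 - 0)/(1 - 0) × (2.1 - 2)/(1 - 2) × (2.1 - 3)/(1 - 3) = -0.094500
L_2(2.1) = (2.1 - 0)/(2 - 0) × (2.1 - 1)/(2 - 1) × (2.1 - 3)/(2 - 3) = 1.039500
L_3(2.1) = (2.1 - 0)/(3 - 0) × (2.1 - 1)/(3 - 1) × (2.1 - 2)/(3 - 2) = 0.038500

P(2.1) = 23×L_0(2.1) + 6×L_1(2.1) + 4×L_2(2.1) + 5×L_3(2.1)
P(2.1) = 4.163000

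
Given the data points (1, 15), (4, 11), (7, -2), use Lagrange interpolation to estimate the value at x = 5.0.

Lagrange interpolation formula:
P(x) = Σ yᵢ × Lᵢ(x)
where Lᵢ(x) = Π_{j≠i} (x - xⱼ)/(xᵢ - xⱼ)

L_0(5.0) = (5.0 - 4)/(1 - 4) × (5.0 - 7)/(1 - 7) = -0.111111
L_1(5.0) = (5.0 - 1)/(4 - 1) × (5.0 - 7)/(4 - 7) = 0.888889
L_2(5.0) = (5.0 - 1)/(7 - 1) × (5.0 - 4)/(7 - 4) = 0.222222

P(5.0) = 15×L_0(5.0) + 11×L_1(5.0) + (-2)×L_2(5.0)
P(5.0) = 7.666667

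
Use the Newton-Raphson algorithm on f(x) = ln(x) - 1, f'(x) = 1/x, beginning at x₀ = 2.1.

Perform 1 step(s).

f(x) = ln(x) - 1
f'(x) = 1/x
x₀ = 2.1

Newton-Raphson formula: x_{n+1} = x_n - f(x_n)/f'(x_n)

Iteration 1:
  f(2.100000) = -0.258063
  f'(2.100000) = 0.476190
  x_1 = 2.100000 - (-0.258063)/0.476190 = 2.641932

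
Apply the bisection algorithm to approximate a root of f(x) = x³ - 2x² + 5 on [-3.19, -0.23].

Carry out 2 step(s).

f(x) = x³ - 2x² + 5
Initial interval: [-3.19, -0.23]

Iteration 1:
  c_1 = (-3.190000 + (-0.230000))/2 = -1.710000
  f(c_1) = f(-1.710000) = -5.848411
  f(a) × f(c) ≥ 0, new interval: [-1.710000, -0.230000]
Iteration 2:
  c_2 = (-1.710000 + (-0.230000))/2 = -0.970000
  f(c_2) = f(-0.970000) = 2.205527
  f(a) × f(c) < 0, new interval: [-1.710000, -0.970000]

After 2 iteration(s), the approximation is c_2 = -0.970000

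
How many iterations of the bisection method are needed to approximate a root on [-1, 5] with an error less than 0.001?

We need (b-a)/2^n ≤ 0.001
(5 - (-1))/2^n ≤ 0.001
6/2^n ≤ 0.001
2^n ≥ 6000
n ≥ log₂(6000) = 12.55
n ≥ 13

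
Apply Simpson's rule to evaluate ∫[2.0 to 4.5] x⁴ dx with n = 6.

f(x) = x⁴
a = 2.0, b = 4.5, n = 6
h = (b - a)/n = 0.416667

Simpson's rule: (h/3)[f(x₀) + 4f(x₁) + 2f(x₂) + ... + f(xₙ)]

x_0 = 2.0000, f(x_0) = 16.000000, coefficient = 1
x_1 = 2.4167, f(x_1) = 34.108845, coefficient = 4
x_2 = 2.8333, f(x_2) = 64.445216, coefficient = 2
x_3 = 3.2500, f(x_3) = 111.566406, coefficient = 4
x_4 = 3.6667, f(x_4) = 180.753086, coefficient = 2
x_5 = 4.0833, f(x_5) = 278.009307, coefficient = 4
x_6 = 4.5000, f(x_6) = 410.062500, coefficient = 1

I ≈ (0.416667/3) × 2611.197338 = 362.666297
Exact value: 362.656250
Error: 0.010047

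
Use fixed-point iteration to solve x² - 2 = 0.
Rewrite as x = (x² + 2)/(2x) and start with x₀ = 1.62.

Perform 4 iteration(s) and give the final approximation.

Equation: x² - 2 = 0
Fixed-point form: x = (x² + 2)/(2x)
x₀ = 1.62

x_1 = g(1.620000) = 1.427284
x_2 = g(1.427284) = 1.414273
x_3 = g(1.414273) = 1.414214
x_4 = g(1.414214) = 1.414214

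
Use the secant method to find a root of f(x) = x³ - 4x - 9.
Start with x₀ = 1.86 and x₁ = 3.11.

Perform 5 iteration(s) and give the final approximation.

f(x) = x³ - 4x - 9
x₀ = 1.86, x₁ = 3.11

Secant formula: x_{n+1} = x_n - f(x_n)(x_n - x_{n-1})/(f(x_n) - f(x_{n-1}))

Iteration 1:
  f(1.860000) = -10.005144
  f(3.110000) = 8.640231
  x_2 = 3.110000 - 8.640231×(3.110000 - 1.860000)/(8.640231 - (-10.005144))
       = 2.530752
Iteration 2:
  f(3.110000) = 8.640231
  f(2.530752) = -2.914280
  x_3 = 2.530752 - (-2.914280)×(2.530752 - 3.110000)/(-2.914280 - 8.640231)
       = 2.676850
Iteration 3:
  f(2.530752) = -2.914280
  f(2.676850) = -0.526357
  x_4 = 2.676850 - (-0.526357)×(2.676850 - 2.530752)/(-0.526357 - (-2.914280))
       = 2.709054
Iteration 4:
  f(2.676850) = -0.526357
  f(2.709054) = 0.045457
  x_5 = 2.709054 - 0.045457×(2.709054 - 2.676850)/(0.045457 - (-0.526357))
       = 2.706494
Iteration 5:
  f(2.709054) = 0.045457
  f(2.706494) = -0.000614
  x_6 = 2.706494 - (-0.000614)×(2.706494 - 2.709054)/(-0.000614 - 0.045457)
       = 2.706528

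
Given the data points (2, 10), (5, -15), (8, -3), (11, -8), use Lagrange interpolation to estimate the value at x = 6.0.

Lagrange interpolation formula:
P(x) = Σ yᵢ × Lᵢ(x)
where Lᵢ(x) = Π_{j≠i} (x - xⱼ)/(xᵢ - xⱼ)

L_0(6.0) = (6.0 - 5)/(2 - 5) × (6.0 - 8)/(2 - 8) × (6.0 - 11)/(2 - 11) = -0.061728
L_1(6.0) = (6.0 - 2)/(5 - 2) × (6.0 - 8)/(5 - 8) × (6.0 - 11)/(5 - 11) = 0.740741
L_2(6.0) = (6.0 - 2)/(8 - 2) × (6.0 - 5)/(8 - 5) × (6.0 - 11)/(8 - 11) = 0.370370
L_3(6.0) = (6.0 - 2)/(11 - 2) × (6.0 - 5)/(11 - 5) × (6.0 - 8)/(11 - 8) = -0.049383

P(6.0) = 10×L_0(6.0) + (-15)×L_1(6.0) + (-3)×L_2(6.0) + (-8)×L_3(6.0)
P(6.0) = -12.444444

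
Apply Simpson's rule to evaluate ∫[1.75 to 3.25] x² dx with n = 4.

f(x) = x²
a = 1.75, b = 3.25, n = 4
h = (b - a)/n = 0.375000

Simpson's rule: (h/3)[f(x₀) + 4f(x₁) + 2f(x₂) + ... + f(xₙ)]

x_0 = 1.7500, f(x_0) = 3.062500, coefficient = 1
x_1 = 2.1250, f(x_1) = 4.515625, coefficient = 4
x_2 = 2.5000, f(x_2) = 6.250000, coefficient = 2
x_3 = 2.8750, f(x_3) = 8.265625, coefficient = 4
x_4 = 3.2500, f(x_4) = 10.562500, coefficient = 1

I ≈ (0.375000/3) × 77.250000 = 9.656250
Exact value: 9.656250
Error: 0.000000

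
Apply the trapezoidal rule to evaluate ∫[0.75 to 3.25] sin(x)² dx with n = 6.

f(x) = sin(x)²
a = 0.75, b = 3.25, n = 6
h = (b - a)/n = 0.416667

Trapezoidal rule: (h/2)[f(x₀) + 2f(x₁) + 2f(x₂) + ... + f(xₙ)]

x_0 = 0.7500, f(x_0) = 0.464631, coefficient = 1
x_1 = 1.1667, f(x_1) = 0.845379, coefficient = 2
x_2 = 1.5833, f(x_2) = 0.999843, coefficient = 2
x_3 = 2.0000, f(x_3) = 0.826822, coefficient = 2
x_4 = 2.4167, f(x_4) = 0.439675, coefficient = 2
x_5 = 2.8333, f(x_5) = 0.092052, coefficient = 2
x_6 = 3.2500, f(x_6) = 0.011706, coefficient = 1

I ≈ (0.416667/2) × 6.883879 = 1.434141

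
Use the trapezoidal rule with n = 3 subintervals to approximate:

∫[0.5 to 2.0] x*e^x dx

f(x) = x*e^x
a = 0.5, b = 2.0, n = 3
h = (b - a)/n = 0.500000

Trapezoidal rule: (h/2)[f(x₀) + 2f(x₁) + 2f(x₂) + ... + f(xₙ)]

x_0 = 0.5000, f(x_0) = 0.824361, coefficient = 1
x_1 = 1.0000, f(x_1) = 2.718282, coefficient = 2
x_2 = 1.5000, f(x_2) = 6.722534, coefficient = 2
x_3 = 2.0000, f(x_3) = 14.778112, coefficient = 1

I ≈ (0.500000/2) × 34.484104 = 8.621026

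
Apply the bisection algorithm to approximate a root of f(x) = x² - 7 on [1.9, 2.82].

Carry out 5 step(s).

f(x) = x² - 7
Initial interval: [1.9, 2.82]

Iteration 1:
  c_1 = (1.900000 + 2.820000)/2 = 2.360000
  f(c_1) = f(2.360000) = -1.430400
  f(a) × f(c) ≥ 0, new interval: [2.360000, 2.820000]
Iteration 2:
  c_2 = (2.360000 + 2.820000)/2 = 2.590000
  f(c_2) = f(2.590000) = -0.291900
  f(a) × f(c) ≥ 0, new interval: [2.590000, 2.820000]
Iteration 3:
  c_3 = (2.590000 + 2.820000)/2 = 2.705000
  f(c_3) = f(2.705000) = 0.317025
  f(a) × f(c) < 0, new interval: [2.590000, 2.705000]
Iteration 4:
  c_4 = (2.590000 + 2.705000)/2 = 2.647500
  f(c_4) = f(2.647500) = 0.009256
  f(a) × f(c) < 0, new interval: [2.590000, 2.647500]
Iteration 5:
  c_5 = (2.590000 + 2.647500)/2 = 2.618750
  f(c_5) = f(2.618750) = -0.142148
  f(a) × f(c) ≥ 0, new interval: [2.618750, 2.647500]

After 5 iteration(s), the approximation is c_5 = 2.618750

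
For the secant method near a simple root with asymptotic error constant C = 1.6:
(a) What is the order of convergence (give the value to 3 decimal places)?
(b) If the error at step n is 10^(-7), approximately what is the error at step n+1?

(a) Secant method has superlinear convergence with order φ = (1+√5)/2 ≈ 1.618.
    This means |e_{n+1}| ≈ C|e_n|^1.618.

(b) With |e_n| = 10^(-7) and C = 1.6:
    |e_{n+1}| ≈ 1.6 × (10^(-7))^1.618 = 1.6 × 10^(-11.33)

(a) ≈ 1.618 (golden ratio); (b) |e_{n+1}| ≈ 7.549e-12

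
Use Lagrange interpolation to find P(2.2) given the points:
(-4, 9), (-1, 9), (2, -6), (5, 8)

Lagrange interpolation formula:
P(x) = Σ yᵢ × Lᵢ(x)
where Lᵢ(x) = Π_{j≠i} (x - xⱼ)/(xᵢ - xⱼ)

L_0(2.2) = (2.2 - (-1))/(-4 - (-1)) × (2.2 - 2)/(-4 - 2) × (2.2 - 5)/(-4 - 5) = 0.011062
L_1(2.2) = (2.2 - (-4))/(-1 - (-4)) × (2.2 - 2)/(-1 - 2) × (2.2 - 5)/(-1 - 5) = -0.064296
L_2(2.2) = (2.2 - (-4))/(2 - (-4)) × (2.2 - (-1))/(2 - (-1)) × (2.2 - 5)/(2 - 5) = 1.028741
L_3(2.2) = (2.2 - (-4))/(5 - (-4)) × (2.2 - (-1))/(5 - (-1)) × (2.2 - 2)/(5 - 2) = 0.024494

P(2.2) = 9×L_0(2.2) + 9×L_1(2.2) + (-6)×L_2(2.2) + 8×L_3(2.2)
P(2.2) = -6.455605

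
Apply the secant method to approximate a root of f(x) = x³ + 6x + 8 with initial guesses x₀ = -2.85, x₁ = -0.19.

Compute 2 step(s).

f(x) = x³ + 6x + 8
x₀ = -2.85, x₁ = -0.19

Secant formula: x_{n+1} = x_n - f(x_n)(x_n - x_{n-1})/(f(x_n) - f(x_{n-1}))

Iteration 1:
  f(-2.850000) = -32.249125
  f(-0.190000) = 6.853141
  x_2 = -0.190000 - 6.853141×(-0.190000 - (-2.850000))/(6.853141 - (-32.249125))
       = -0.656197
Iteration 2:
  f(-0.190000) = 6.853141
  f(-0.656197) = 3.780264
  x_3 = -0.656197 - 3.780264×(-0.656197 - (-0.190000))/(3.780264 - 6.853141)
       = -1.229714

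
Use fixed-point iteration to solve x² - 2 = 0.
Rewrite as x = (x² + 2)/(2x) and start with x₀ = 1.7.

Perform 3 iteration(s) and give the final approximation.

Equation: x² - 2 = 0
Fixed-point form: x = (x² + 2)/(2x)
x₀ = 1.7

x_1 = g(1.700000) = 1.438235
x_2 = g(1.438235) = 1.414414
x_3 = g(1.414414) = 1.414214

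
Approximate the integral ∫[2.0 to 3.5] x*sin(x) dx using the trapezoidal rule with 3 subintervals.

f(x) = x*sin(x)
a = 2.0, b = 3.5, n = 3
h = (b - a)/n = 0.500000

Trapezoidal rule: (h/2)[f(x₀) + 2f(x₁) + 2f(x₂) + ... + f(xₙ)]

x_0 = 2.0000, f(x_0) = 1.818595, coefficient = 1
x_1 = 2.5000, f(x_1) = 1.496180, coefficient = 2
x_2 = 3.0000, f(x_2) = 0.423360, coefficient = 2
x_3 = 3.5000, f(x_3) = -1.227741, coefficient = 1

I ≈ (0.500000/2) × 4.429934 = 1.107484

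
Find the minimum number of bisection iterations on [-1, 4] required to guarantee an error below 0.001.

We need (b-a)/2^n ≤ 0.001
(4 - (-1))/2^n ≤ 0.001
5/2^n ≤ 0.001
2^n ≥ 5000
n ≥ log₂(5000) = 12.29
n ≥ 13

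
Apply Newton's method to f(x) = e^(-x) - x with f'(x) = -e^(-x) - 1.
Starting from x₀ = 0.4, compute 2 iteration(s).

f(x) = e^(-x) - x
f'(x) = -e^(-x) - 1
x₀ = 0.4

Newton-Raphson formula: x_{n+1} = x_n - f(x_n)/f'(x_n)

Iteration 1:
  f(0.400000) = 0.270320
  f'(0.400000) = -1.670320
  x_1 = 0.400000 - 0.270320/(-1.670320) = 0.561837
Iteration 2:
  f(0.561837) = 0.008323
  f'(0.561837) = -1.570161
  x_2 = 0.561837 - 0.008323/(-1.570161) = 0.567138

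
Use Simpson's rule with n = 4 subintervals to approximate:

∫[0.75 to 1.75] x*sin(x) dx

f(x) = x*sin(x)
a = 0.75, b = 1.75, n = 4
h = (b - a)/n = 0.250000

Simpson's rule: (h/3)[f(x₀) + 4f(x₁) + 2f(x₂) + ... + f(xₙ)]

x_0 = 0.7500, f(x_0) = 0.511229, coefficient = 1
x_1 = 1.0000, f(x_1) = 0.841471, coefficient = 4
x_2 = 1.2500, f(x_2) = 1.186231, coefficient = 2
x_3 = 1.5000, f(x_3) = 1.496242, coefficient = 4
x_4 = 1.7500, f(x_4) = 1.721975, coefficient = 1

I ≈ (0.250000/3) × 13.956520 = 1.163043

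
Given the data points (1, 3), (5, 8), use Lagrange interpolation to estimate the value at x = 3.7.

Lagrange interpolation formula:
P(x) = Σ yᵢ × Lᵢ(x)
where Lᵢ(x) = Π_{j≠i} (x - xⱼ)/(xᵢ - xⱼ)

L_0(3.7) = (3.7 - 5)/(1 - 5) = 0.325000
L_1(3.7) = (3.7 - 1)/(5 - 1) = 0.675000

P(3.7) = 3×L_0(3.7) + 8×L_1(3.7)
P(3.7) = 6.375000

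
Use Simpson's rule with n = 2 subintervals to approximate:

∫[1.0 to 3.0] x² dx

f(x) = x²
a = 1.0, b = 3.0, n = 2
h = (b - a)/n = 1.000000

Simpson's rule: (h/3)[f(x₀) + 4f(x₁) + 2f(x₂) + ... + f(xₙ)]

x_0 = 1.0000, f(x_0) = 1.000000, coefficient = 1
x_1 = 2.0000, f(x_1) = 4.000000, coefficient = 4
x_2 = 3.0000, f(x_2) = 9.000000, coefficient = 1

I ≈ (1.000000/3) × 26.000000 = 8.666667
Exact value: 8.666667
Error: 0.000000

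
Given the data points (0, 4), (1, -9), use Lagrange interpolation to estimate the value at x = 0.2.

Lagrange interpolation formula:
P(x) = Σ yᵢ × Lᵢ(x)
where Lᵢ(x) = Π_{j≠i} (x - xⱼ)/(xᵢ - xⱼ)

L_0(0.2) = (0.2 - 1)/(0 - 1) = 0.800000
L_1(0.2) = (0.2 - 0)/(1 - 0) = 0.200000

P(0.2) = 4×L_0(0.2) + (-9)×L_1(0.2)
P(0.2) = 1.400000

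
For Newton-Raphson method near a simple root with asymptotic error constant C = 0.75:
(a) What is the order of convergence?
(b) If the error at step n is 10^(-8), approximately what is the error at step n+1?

(a) Newton-Raphson has quadratic (order 2) convergence near simple roots.
    This means |e_{n+1}| ≈ C|e_n|².

(b) With |e_n| = 10^(-8) and C = 0.75:
    |e_{n+1}| ≈ 0.75 × (10^(-8))² = 0.75 × 10^(-16)

(a) 2 (quadratic); (b) |e_{n+1}| ≈ 7.500e-17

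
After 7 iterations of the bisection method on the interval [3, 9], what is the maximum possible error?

Bisection error bound: |error| ≤ (b-a)/2^n
|error| ≤ (9 - 3)/2^7 = 6/2^7
|error| ≤ 0.0468750000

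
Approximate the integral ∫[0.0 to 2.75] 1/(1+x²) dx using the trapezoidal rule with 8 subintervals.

f(x) = 1/(1+x²)
a = 0.0, b = 2.75, n = 8
h = (b - a)/n = 0.343750

Trapezoidal rule: (h/2)[f(x₀) + 2f(x₁) + 2f(x₂) + ... + f(xₙ)]

x_0 = 0.0000, f(x_0) = 1.000000, coefficient = 1
x_1 = 0.3438, f(x_1) = 0.894323, coefficient = 2
x_2 = 0.6875, f(x_2) = 0.679045, coefficient = 2
x_3 = 1.0312, f(x_3) = 0.484619, coefficient = 2
x_4 = 1.3750, f(x_4) = 0.345946, coefficient = 2
x_5 = 1.7188, f(x_5) = 0.252902, coefficient = 2
x_6 = 2.0625, f(x_6) = 0.190335, coefficient = 2
x_7 = 2.4062, f(x_7) = 0.147275, coefficient = 2
x_8 = 2.7500, f(x_8) = 0.116788, coefficient = 1

I ≈ (0.343750/2) × 7.105677 = 1.221288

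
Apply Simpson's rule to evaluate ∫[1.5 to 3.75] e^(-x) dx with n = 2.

f(x) = e^(-x)
a = 1.5, b = 3.75, n = 2
h = (b - a)/n = 1.125000

Simpson's rule: (h/3)[f(x₀) + 4f(x₁) + 2f(x₂) + ... + f(xₙ)]

x_0 = 1.5000, f(x_0) = 0.223130, coefficient = 1
x_1 = 2.6250, f(x_1) = 0.072440, coefficient = 4
x_2 = 3.7500, f(x_2) = 0.023518, coefficient = 1

I ≈ (1.125000/3) × 0.536407 = 0.201153
Exact value: 0.199612
Error: 0.001540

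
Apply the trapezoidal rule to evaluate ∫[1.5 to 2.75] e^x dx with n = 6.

f(x) = e^x
a = 1.5, b = 2.75, n = 6
h = (b - a)/n = 0.208333

Trapezoidal rule: (h/2)[f(x₀) + 2f(x₁) + 2f(x₂) + ... + f(xₙ)]

x_0 = 1.5000, f(x_0) = 4.481689, coefficient = 1
x_1 = 1.7083, f(x_1) = 5.519754, coefficient = 2
x_2 = 1.9167, f(x_2) = 6.798260, coefficient = 2
x_3 = 2.1250, f(x_3) = 8.372897, coefficient = 2
x_4 = 2.3333, f(x_4) = 10.312259, coefficient = 2
x_5 = 2.5417, f(x_5) = 12.700821, coefficient = 2
x_6 = 2.7500, f(x_6) = 15.642632, coefficient = 1

I ≈ (0.208333/2) × 107.532304 = 11.201282
Exact value: 11.160943
Error: 0.040339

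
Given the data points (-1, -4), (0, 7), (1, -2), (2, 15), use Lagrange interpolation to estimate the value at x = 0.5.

Lagrange interpolation formula:
P(x) = Σ yᵢ × Lᵢ(x)
where Lᵢ(x) = Π_{j≠i} (x - xⱼ)/(xᵢ - xⱼ)

L_0(0.5) = (0.5 - 0)/(-1 - 0) × (0.5 - 1)/(-1 - 1) × (0.5 - 2)/(-1 - 2) = -0.062500
L_1(0.5) = (0.5 - (-1))/(0 - (-1)) × (0.5 - 1)/(0 - 1) × (0.5 - 2)/(0 - 2) = 0.562500
L_2(0.5) = (0.5 - (-1))/(1 - (-1)) × (0.5 - 0)/(1 - 0) × (0.5 - 2)/(1 - 2) = 0.562500
L_3(0.5) = (0.5 - (-1))/(2 - (-1)) × (0.5 - 0)/(2 - 0) × (0.5 - 1)/(2 - 1) = -0.062500

P(0.5) = (-4)×L_0(0.5) + 7×L_1(0.5) + (-2)×L_2(0.5) + 15×L_3(0.5)
P(0.5) = 2.125000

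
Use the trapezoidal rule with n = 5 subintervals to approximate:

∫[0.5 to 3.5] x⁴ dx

f(x) = x⁴
a = 0.5, b = 3.5, n = 5
h = (b - a)/n = 0.600000

Trapezoidal rule: (h/2)[f(x₀) + 2f(x₁) + 2f(x₂) + ... + f(xₙ)]

x_0 = 0.5000, f(x_0) = 0.062500, coefficient = 1
x_1 = 1.1000, f(x_1) = 1.464100, coefficient = 2
x_2 = 1.7000, f(x_2) = 8.352100, coefficient = 2
x_3 = 2.3000, f(x_3) = 27.984100, coefficient = 2
x_4 = 2.9000, f(x_4) = 70.728100, coefficient = 2
x_5 = 3.5000, f(x_5) = 150.062500, coefficient = 1

I ≈ (0.600000/2) × 367.181800 = 110.154540
Exact value: 105.037500
Error: 5.117040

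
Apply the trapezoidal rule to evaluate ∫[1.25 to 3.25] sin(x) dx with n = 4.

f(x) = sin(x)
a = 1.25, b = 3.25, n = 4
h = (b - a)/n = 0.500000

Trapezoidal rule: (h/2)[f(x₀) + 2f(x₁) + 2f(x₂) + ... + f(xₙ)]

x_0 = 1.2500, f(x_0) = 0.948985, coefficient = 1
x_1 = 1.7500, f(x_1) = 0.983986, coefficient = 2
x_2 = 2.2500, f(x_2) = 0.778073, coefficient = 2
x_3 = 2.7500, f(x_3) = 0.381661, coefficient = 2
x_4 = 3.2500, f(x_4) = -0.108195, coefficient = 1

I ≈ (0.500000/2) × 5.128230 = 1.282057
Exact value: 1.309452
Error: 0.027395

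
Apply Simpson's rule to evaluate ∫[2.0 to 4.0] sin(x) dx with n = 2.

f(x) = sin(x)
a = 2.0, b = 4.0, n = 2
h = (b - a)/n = 1.000000

Simpson's rule: (h/3)[f(x₀) + 4f(x₁) + 2f(x₂) + ... + f(xₙ)]

x_0 = 2.0000, f(x_0) = 0.909297, coefficient = 1
x_1 = 3.0000, f(x_1) = 0.141120, coefficient = 4
x_2 = 4.0000, f(x_2) = -0.756802, coefficient = 1

I ≈ (1.000000/3) × 0.716975 = 0.238992
Exact value: 0.237497
Error: 0.001495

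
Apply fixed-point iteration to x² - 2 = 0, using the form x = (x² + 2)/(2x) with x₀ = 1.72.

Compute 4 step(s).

Equation: x² - 2 = 0
Fixed-point form: x = (x² + 2)/(2x)
x₀ = 1.72

x_1 = g(1.720000) = 1.441395
x_2 = g(1.441395) = 1.414470
x_3 = g(1.414470) = 1.414214
x_4 = g(1.414214) = 1.414214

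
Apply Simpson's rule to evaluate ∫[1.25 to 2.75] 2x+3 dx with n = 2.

f(x) = 2x+3
a = 1.25, b = 2.75, n = 2
h = (b - a)/n = 0.750000

Simpson's rule: (h/3)[f(x₀) + 4f(x₁) + 2f(x₂) + ... + f(xₙ)]

x_0 = 1.2500, f(x_0) = 5.500000, coefficient = 1
x_1 = 2.0000, f(x_1) = 7.000000, coefficient = 4
x_2 = 2.7500, f(x_2) = 8.500000, coefficient = 1

I ≈ (0.750000/3) × 42.000000 = 10.500000
Exact value: 10.500000
Error: 0.000000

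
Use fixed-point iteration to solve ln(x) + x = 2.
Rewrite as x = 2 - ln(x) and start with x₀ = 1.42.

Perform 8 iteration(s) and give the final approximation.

Equation: ln(x) + x = 2
Fixed-point form: x = 2 - ln(x)
x₀ = 1.42

x_1 = g(1.420000) = 1.649343
x_2 = g(1.649343) = 1.499623
x_3 = g(1.499623) = 1.594786
x_4 = g(1.594786) = 1.533260
x_5 = g(1.533260) = 1.572604
x_6 = g(1.572604) = 1.547267
x_7 = g(1.547267) = 1.563510
x_8 = g(1.563510) = 1.553067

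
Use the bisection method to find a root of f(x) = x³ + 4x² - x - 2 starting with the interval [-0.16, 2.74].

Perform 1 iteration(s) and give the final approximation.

f(x) = x³ + 4x² - x - 2
Initial interval: [-0.16, 2.74]

Iteration 1:
  c_1 = (-0.160000 + 2.740000)/2 = 1.290000
  f(c_1) = f(1.290000) = 5.513089
  f(a) × f(c) < 0, new interval: [-0.160000, 1.290000]

After 1 iteration(s), the approximation is c_1 = 1.290000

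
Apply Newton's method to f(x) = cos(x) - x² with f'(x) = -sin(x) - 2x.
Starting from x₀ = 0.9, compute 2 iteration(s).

f(x) = cos(x) - x²
f'(x) = -sin(x) - 2x
x₀ = 0.9

Newton-Raphson formula: x_{n+1} = x_n - f(x_n)/f'(x_n)

Iteration 1:
  f(0.900000) = -0.188390
  f'(0.900000) = -2.583327
  x_1 = 0.900000 - (-0.188390)/(-2.583327) = 0.827075
Iteration 2:
  f(0.827075) = -0.007021
  f'(0.827075) = -2.390103
  x_2 = 0.827075 - (-0.007021)/(-2.390103) = 0.824137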